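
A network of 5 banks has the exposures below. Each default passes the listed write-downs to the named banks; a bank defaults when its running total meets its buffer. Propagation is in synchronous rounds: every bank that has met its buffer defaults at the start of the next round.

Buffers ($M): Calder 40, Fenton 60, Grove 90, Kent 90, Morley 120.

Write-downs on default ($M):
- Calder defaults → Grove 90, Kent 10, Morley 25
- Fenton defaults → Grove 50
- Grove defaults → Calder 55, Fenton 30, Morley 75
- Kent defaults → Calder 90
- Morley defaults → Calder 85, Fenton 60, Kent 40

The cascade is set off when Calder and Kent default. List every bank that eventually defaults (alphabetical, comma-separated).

Calder, Grove, Kent

Round 1 — Calder, Kent default (initial).
  Grove: +90 → 90 ≥ 90
  Morley: +25 → 25 < 120
Round 2 — Grove defaults.
  Fenton: +30 → 30 < 60
  Morley: +75 → 100 < 120
No further defaults.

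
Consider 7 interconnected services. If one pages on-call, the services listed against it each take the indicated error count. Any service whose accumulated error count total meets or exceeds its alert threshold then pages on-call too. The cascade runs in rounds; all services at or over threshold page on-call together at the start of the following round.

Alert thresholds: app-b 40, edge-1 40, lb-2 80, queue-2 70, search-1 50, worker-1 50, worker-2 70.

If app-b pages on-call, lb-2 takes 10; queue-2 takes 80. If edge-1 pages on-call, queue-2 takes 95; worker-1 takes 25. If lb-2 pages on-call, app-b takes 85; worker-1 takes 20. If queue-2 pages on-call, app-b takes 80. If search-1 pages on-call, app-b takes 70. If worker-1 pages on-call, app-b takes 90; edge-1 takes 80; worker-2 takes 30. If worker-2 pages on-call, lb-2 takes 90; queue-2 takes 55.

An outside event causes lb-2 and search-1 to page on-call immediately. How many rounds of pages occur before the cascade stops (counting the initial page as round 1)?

3

Round 1 — lb-2, search-1 page on-call (initial).
  app-b: +85+70 → 155 ≥ 40
  worker-1: +20 → 20 < 50
Round 2 — app-b pages on-call.
  queue-2: +80 → 80 ≥ 70
Round 3 — queue-2 pages on-call.
No further pages.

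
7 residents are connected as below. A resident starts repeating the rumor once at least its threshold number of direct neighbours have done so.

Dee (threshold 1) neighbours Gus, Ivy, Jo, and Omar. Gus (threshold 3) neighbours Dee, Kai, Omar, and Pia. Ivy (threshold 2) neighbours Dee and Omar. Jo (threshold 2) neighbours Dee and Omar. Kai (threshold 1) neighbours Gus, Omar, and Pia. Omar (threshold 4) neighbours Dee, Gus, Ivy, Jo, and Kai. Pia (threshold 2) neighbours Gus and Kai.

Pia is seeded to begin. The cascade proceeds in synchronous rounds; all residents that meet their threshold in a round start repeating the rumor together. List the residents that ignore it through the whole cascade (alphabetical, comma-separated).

Dee, Gus, Ivy, Jo, Omar

Round 1 — Pia starts repeating the rumor (initial).
Round 2 — checking thresholds:
  Gus: 1 of 4 neighbours < 3, not yet.
  Kai: 1 of 3 neighbours ≥ 1, starts repeating the rumor.
Round 3 — no new spreads; cascade stops.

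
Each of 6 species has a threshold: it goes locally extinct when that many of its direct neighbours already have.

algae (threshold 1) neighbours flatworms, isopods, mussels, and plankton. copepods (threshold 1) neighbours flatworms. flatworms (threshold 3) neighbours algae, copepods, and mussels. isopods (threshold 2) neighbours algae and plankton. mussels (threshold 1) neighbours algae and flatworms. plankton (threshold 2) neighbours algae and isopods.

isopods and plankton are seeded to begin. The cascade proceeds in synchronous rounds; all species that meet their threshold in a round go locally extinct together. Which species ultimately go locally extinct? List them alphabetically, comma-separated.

algae, isopods, mussels, plankton

Round 1 — isopods, plankton go locally extinct (initial).
Round 2 — checking thresholds:
  algae: 2 of 4 neighbours ≥ 1, goes locally extinct.
Round 3 — checking thresholds:
  flatworms: 1 of 3 neighbours < 3, below threshold.
  mussels: 1 of 2 neighbours ≥ 1, goes locally extinct.
Round 4 — no new extinctions; cascade stops.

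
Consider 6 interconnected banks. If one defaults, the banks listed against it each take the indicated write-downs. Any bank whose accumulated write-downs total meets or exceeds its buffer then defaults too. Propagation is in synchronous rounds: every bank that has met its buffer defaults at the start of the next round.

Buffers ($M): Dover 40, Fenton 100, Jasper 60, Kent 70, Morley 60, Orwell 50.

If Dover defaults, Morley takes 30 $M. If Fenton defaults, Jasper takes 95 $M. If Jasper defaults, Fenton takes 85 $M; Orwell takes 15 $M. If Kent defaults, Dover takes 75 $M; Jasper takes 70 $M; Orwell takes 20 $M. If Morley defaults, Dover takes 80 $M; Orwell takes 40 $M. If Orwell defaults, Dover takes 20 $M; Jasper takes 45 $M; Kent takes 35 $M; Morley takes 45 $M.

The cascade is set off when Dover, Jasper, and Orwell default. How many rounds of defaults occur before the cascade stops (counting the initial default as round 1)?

2

Round 1 — Dover, Jasper, Orwell default (initial).
  Fenton: +85 → 85 < 100
  Kent: +35 → 35 < 70
  Morley: +30+45 → 75 ≥ 60
Round 2 — Morley defaults.
No further defaults.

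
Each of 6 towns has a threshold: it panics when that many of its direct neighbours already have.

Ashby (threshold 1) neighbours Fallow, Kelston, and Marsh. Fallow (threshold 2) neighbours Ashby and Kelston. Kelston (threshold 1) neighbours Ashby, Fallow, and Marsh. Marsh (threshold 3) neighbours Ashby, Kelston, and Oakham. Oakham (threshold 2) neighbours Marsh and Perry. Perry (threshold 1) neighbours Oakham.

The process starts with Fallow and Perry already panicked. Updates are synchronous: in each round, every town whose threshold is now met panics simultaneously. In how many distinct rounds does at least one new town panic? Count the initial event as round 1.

Round 1 — Fallow, Perry panic (initial).
Round 2 — checking thresholds:
  Ashby: 1 of 3 neighbours ≥ 1, panics.
  Kelston: 1 of 3 neighbours ≥ 1, panics.
  Oakham: 1 of 2 neighbours < 2, not yet.
Round 3 — no new panics; cascade stops.

2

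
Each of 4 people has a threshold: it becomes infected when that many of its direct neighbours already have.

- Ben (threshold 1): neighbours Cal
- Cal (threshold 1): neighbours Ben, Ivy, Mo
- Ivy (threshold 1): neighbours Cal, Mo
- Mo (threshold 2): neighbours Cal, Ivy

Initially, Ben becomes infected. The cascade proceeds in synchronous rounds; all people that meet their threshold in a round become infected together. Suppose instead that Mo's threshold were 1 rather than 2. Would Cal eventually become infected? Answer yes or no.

With Mo's threshold at 1:
Round 1 — Ben becomes infected (initial).
Round 2 — checking thresholds:
  Cal: 1 of 3 neighbours ≥ 1, becomes infected.
Round 3 — checking thresholds:
  Ivy: 1 of 2 neighbours ≥ 1, becomes infected.
  Mo: 1 of 2 neighbours ≥ 1, becomes infected.
Round 4 — no new infections; cascade stops.

yes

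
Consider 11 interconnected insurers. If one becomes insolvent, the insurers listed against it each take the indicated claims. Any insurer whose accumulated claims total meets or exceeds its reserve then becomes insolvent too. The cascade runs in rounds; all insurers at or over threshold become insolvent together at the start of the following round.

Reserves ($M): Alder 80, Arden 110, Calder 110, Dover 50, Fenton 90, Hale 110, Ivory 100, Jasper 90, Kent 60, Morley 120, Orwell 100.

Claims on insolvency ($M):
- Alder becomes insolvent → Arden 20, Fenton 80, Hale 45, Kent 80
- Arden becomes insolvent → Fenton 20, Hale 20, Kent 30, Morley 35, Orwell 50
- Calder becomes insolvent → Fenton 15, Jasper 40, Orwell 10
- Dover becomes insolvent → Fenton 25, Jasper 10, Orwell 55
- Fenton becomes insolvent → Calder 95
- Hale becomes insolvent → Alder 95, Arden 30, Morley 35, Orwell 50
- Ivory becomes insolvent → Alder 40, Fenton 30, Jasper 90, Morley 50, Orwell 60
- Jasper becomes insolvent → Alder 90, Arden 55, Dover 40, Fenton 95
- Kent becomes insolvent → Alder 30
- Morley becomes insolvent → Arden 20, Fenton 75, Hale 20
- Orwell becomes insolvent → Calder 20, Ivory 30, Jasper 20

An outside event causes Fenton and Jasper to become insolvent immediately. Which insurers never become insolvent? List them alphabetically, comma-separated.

Arden, Calder, Dover, Hale, Ivory, Morley, Orwell

Round 1 — Fenton, Jasper become insolvent (initial).
  Alder: +90 → 90 ≥ 80
  Arden: +55 → 55 < 110
  Calder: +95 → 95 < 110
  Dover: +40 → 40 < 50
Round 2 — Alder becomes insolvent.
  Arden: +20 → 75 < 110
  Hale: +45 → 45 < 110
  Kent: +80 → 80 ≥ 60
Round 3 — Kent becomes insolvent.
No further insolvencies.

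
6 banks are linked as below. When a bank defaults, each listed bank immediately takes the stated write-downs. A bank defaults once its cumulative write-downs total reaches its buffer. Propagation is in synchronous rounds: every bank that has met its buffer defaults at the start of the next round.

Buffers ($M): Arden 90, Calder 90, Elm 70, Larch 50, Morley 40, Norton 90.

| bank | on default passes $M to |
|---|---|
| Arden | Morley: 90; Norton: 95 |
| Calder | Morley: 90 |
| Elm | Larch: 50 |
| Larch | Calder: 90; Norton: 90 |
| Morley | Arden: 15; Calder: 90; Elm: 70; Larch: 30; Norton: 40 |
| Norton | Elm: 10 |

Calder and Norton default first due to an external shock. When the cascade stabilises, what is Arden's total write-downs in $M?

15

Round 1 — Calder, Norton default (initial).
  Elm: +10 → 10 < 70
  Morley: +90 → 90 ≥ 40
Round 2 — Morley defaults.
  Arden: +15 → 15 < 90
  Elm: +70 → 80 ≥ 70
  Larch: +30 → 30 < 50
Round 3 — Elm defaults.
  Larch: +50 → 80 ≥ 50
Round 4 — Larch defaults.
No further defaults.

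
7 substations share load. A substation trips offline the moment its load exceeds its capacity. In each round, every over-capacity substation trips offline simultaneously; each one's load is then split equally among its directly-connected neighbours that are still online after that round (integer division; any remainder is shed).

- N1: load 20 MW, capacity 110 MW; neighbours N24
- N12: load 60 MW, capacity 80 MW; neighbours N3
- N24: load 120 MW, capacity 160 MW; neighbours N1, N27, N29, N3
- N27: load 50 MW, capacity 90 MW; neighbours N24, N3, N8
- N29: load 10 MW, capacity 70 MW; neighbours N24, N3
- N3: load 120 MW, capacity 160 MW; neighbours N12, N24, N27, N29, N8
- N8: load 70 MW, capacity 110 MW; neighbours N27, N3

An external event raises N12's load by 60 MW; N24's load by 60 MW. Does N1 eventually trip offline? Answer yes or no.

no

Round 1 — N12 at 120 > 80; N24 at 180 > 160. N12, N24 trip offline.
  N12 sheds 120 MW to N3: 120 each.
    N3: 120+120 = 240 > 160
  N24 sheds 180 MW to N1, N27, N29, N3: 45 each.
    N1: 20+45 = 65 ≤ 110
    N27: 50+45 = 95 > 90
    N29: 10+45 = 55 ≤ 70
    N3: 240+45 = 285 > 160
Round 2 — N27, N3 trip offline.
  N27 sheds 95 MW to N8: 95 each.
    N8: 70+95 = 165 > 110
  N3 sheds 285 MW to N29, N8: 142 each (1 lost).
    N29: 55+142 = 197 > 70
    N8: 165+142 = 307 > 110
Round 3 — N29, N8 trip offline.
  N29 sheds 197 MW: no online neighbours, lost.
  N8 sheds 307 MW: no online neighbours, lost.
No further trips.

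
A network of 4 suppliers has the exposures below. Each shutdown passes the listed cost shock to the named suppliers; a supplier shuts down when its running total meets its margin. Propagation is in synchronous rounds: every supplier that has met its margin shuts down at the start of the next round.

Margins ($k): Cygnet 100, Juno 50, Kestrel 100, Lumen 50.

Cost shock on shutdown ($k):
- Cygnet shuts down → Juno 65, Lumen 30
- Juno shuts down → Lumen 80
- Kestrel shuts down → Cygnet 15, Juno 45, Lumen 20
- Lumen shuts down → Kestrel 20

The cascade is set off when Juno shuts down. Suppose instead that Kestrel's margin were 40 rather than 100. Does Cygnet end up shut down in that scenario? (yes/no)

With Kestrel's margin at 40:
Round 1 — Juno shuts down (initial).
  Lumen: +80 → 80 ≥ 50
Round 2 — Lumen shuts down.
  Kestrel: +20 → 20 < 40
No further shutdowns.

no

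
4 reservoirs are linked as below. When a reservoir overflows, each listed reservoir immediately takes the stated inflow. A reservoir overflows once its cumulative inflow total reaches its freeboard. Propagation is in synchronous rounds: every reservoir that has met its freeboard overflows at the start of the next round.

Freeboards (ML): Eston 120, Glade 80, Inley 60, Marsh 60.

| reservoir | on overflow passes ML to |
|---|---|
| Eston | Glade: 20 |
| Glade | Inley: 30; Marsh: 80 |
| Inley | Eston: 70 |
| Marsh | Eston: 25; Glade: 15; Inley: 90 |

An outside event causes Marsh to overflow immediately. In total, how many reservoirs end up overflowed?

2

Round 1 — Marsh overflows (initial).
  Eston: +25 → 25 < 120
  Glade: +15 → 15 < 80
  Inley: +90 → 90 ≥ 60
Round 2 — Inley overflows.
  Eston: +70 → 95 < 120
No further overflows.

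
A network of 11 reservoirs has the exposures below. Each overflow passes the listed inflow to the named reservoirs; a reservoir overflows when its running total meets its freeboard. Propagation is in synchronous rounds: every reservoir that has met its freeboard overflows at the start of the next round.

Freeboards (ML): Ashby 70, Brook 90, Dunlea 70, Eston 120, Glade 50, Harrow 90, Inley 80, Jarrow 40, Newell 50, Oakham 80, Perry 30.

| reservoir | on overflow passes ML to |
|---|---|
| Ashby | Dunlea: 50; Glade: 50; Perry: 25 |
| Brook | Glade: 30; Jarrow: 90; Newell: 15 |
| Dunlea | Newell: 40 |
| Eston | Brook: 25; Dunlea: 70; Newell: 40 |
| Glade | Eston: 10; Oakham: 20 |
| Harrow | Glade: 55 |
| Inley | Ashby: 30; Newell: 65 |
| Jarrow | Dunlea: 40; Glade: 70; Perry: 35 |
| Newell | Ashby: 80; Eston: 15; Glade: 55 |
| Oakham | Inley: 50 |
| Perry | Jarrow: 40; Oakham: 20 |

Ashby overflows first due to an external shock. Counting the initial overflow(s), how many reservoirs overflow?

2

Round 1 — Ashby overflows (initial).
  Dunlea: +50 → 50 < 70
  Glade: +50 → 50 ≥ 50
  Perry: +25 → 25 < 30
Round 2 — Glade overflows.
  Eston: +10 → 10 < 120
  Oakham: +20 → 20 < 80
No further overflows.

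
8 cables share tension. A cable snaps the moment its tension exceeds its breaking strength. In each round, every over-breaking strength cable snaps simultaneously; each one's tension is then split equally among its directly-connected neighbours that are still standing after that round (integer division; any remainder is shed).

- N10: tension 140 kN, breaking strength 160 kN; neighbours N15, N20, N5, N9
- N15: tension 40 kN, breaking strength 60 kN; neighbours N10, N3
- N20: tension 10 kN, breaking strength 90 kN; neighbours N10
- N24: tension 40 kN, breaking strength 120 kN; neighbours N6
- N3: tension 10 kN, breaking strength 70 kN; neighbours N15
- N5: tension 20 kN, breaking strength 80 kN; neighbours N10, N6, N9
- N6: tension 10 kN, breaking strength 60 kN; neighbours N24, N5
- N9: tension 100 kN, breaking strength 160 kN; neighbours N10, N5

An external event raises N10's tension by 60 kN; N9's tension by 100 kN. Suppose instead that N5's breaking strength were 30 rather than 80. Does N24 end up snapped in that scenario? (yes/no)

With N5's breaking strength at 30:
Round 1 — N10 at 200 > 160; N9 at 200 > 160. N10, N9 snap.
  N10 sheds 200 kN to N15, N20, N5: 66 each (2 lost).
    N15: 40+66 = 106 > 60
    N20: 10+66 = 76 ≤ 90
    N5: 20+66 = 86 > 30
  N9 sheds 200 kN to N5: 200 each.
    N5: 86+200 = 286 > 30
Round 2 — N15, N5 snap.
  N15 sheds 106 kN to N3: 106 each.
    N3: 10+106 = 116 > 70
  N5 sheds 286 kN to N6: 286 each.
    N6: 10+286 = 296 > 60
Round 3 — N3, N6 snap.
  N3 sheds 116 kN: no online neighbours, lost.
  N6 sheds 296 kN to N24: 296 each.
    N24: 40+296 = 336 > 120
Round 4 — N24 snaps.
  N24 sheds 336 kN: no online neighbours, lost.
No further breaks.

yes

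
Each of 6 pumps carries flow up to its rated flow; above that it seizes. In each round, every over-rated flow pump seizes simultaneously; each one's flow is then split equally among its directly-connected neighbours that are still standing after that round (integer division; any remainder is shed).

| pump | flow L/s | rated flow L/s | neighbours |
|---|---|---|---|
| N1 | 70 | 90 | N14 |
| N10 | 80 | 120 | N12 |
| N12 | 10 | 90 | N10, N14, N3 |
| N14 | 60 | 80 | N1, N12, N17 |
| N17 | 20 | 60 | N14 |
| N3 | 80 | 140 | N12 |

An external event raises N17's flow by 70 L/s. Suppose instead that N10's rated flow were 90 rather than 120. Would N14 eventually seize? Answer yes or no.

With N10's rated flow at 90:
Round 1 — N17 at 90 > 60. N17 seizes.
  N17 sheds 90 L/s to N14: 90 each.
    N14: 60+90 = 150 > 80
Round 2 — N14 seizes.
  N14 sheds 150 L/s to N1, N12: 75 each.
    N1: 70+75 = 145 > 90
    N12: 10+75 = 85 ≤ 90
Round 3 — N1 seizes.
  N1 sheds 145 L/s: no online neighbours, lost.
No further seizures.

yes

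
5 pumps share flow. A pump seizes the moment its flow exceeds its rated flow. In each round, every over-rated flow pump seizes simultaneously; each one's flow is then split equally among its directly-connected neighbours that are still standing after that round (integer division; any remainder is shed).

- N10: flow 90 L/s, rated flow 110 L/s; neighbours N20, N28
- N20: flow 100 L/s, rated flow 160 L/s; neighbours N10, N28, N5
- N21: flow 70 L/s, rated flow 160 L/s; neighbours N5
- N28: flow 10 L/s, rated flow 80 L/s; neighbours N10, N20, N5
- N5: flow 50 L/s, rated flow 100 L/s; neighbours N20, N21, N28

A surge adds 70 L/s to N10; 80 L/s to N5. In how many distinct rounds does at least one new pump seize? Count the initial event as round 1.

Round 1 — N10 at 160 > 110; N5 at 130 > 100. N10, N5 seize.
  N10 sheds 160 L/s to N20, N28: 80 each.
    N20: 100+80 = 180 > 160
    N28: 10+80 = 90 > 80
  N5 sheds 130 L/s to N20, N21, N28: 43 each (1 lost).
    N20: 180+43 = 223 > 160
    N21: 70+43 = 113 ≤ 160
    N28: 90+43 = 133 > 80
Round 2 — N20, N28 seize.
  N20 sheds 223 L/s: no online neighbours, lost.
  N28 sheds 133 L/s: no online neighbours, lost.
No further seizures.

2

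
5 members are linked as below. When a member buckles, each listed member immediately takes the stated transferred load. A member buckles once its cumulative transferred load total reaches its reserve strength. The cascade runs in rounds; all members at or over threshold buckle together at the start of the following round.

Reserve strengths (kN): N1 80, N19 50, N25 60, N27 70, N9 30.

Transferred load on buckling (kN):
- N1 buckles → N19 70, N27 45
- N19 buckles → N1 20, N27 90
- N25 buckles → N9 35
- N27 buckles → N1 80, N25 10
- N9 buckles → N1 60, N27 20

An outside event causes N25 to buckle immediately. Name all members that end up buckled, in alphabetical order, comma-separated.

Round 1 — N25 buckles (initial).
  N9: +35 → 35 ≥ 30
Round 2 — N9 buckles.
  N1: +60 → 60 < 80
  N27: +20 → 20 < 70
No further bucklings.

N25, N9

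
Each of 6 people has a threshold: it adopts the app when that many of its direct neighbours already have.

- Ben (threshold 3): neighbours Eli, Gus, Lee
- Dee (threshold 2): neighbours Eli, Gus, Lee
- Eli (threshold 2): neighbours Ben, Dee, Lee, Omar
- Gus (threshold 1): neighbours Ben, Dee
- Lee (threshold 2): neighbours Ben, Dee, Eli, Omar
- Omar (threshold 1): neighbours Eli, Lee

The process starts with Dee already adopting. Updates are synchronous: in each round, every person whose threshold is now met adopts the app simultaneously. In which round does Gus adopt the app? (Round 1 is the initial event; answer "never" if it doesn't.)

Round 1 — Dee adopts the app (initial).
Round 2 — checking thresholds:
  Eli: 1 of 4 neighbours < 2, below threshold.
  Gus: 1 of 2 neighbours ≥ 1, adopts the app.
  Lee: 1 of 4 neighbours < 2, below threshold.
Round 3 — no new adoptions; cascade stops.

2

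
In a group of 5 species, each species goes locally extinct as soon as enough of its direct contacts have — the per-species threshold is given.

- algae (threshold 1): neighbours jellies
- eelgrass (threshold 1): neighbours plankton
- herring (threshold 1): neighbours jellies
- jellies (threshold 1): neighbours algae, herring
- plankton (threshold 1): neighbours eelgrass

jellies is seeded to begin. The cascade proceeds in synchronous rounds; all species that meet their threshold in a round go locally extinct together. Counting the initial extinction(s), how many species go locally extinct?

Round 1 — jellies goes locally extinct (initial).
Round 2 — checking thresholds:
  algae: 1 of 1 neighbours ≥ 1, goes locally extinct.
  herring: 1 of 1 neighbours ≥ 1, goes locally extinct.
Round 3 — no new extinctions; cascade stops.

3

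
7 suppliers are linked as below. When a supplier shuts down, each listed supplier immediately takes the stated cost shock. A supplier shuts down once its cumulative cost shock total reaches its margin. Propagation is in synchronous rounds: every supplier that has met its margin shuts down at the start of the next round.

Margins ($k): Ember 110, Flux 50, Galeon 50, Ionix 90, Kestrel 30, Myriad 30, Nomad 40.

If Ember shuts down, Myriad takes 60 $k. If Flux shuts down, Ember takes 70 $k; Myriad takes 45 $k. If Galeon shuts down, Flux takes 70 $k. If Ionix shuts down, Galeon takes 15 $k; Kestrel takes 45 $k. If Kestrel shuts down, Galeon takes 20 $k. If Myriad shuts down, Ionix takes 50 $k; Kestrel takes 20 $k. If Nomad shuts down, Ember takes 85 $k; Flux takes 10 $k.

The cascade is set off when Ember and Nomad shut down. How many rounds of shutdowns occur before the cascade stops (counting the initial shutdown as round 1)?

Round 1 — Ember, Nomad shut down (initial).
  Flux: +10 → 10 < 50
  Myriad: +60 → 60 ≥ 30
Round 2 — Myriad shuts down.
  Ionix: +50 → 50 < 90
  Kestrel: +20 → 20 < 30
No further shutdowns.

2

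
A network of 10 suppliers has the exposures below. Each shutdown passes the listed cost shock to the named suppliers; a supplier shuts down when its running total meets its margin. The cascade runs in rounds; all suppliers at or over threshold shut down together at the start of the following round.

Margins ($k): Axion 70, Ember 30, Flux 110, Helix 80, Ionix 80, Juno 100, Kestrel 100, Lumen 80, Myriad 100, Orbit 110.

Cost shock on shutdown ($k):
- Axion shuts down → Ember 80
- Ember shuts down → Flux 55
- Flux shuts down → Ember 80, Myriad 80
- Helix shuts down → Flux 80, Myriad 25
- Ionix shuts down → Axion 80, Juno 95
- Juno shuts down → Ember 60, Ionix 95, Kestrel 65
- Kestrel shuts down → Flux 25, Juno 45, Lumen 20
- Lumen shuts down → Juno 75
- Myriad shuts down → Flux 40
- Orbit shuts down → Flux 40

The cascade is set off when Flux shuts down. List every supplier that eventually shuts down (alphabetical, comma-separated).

Ember, Flux

Round 1 — Flux shuts down (initial).
  Ember: +80 → 80 ≥ 30
  Myriad: +80 → 80 < 100
Round 2 — Ember shuts down.
No further shutdowns.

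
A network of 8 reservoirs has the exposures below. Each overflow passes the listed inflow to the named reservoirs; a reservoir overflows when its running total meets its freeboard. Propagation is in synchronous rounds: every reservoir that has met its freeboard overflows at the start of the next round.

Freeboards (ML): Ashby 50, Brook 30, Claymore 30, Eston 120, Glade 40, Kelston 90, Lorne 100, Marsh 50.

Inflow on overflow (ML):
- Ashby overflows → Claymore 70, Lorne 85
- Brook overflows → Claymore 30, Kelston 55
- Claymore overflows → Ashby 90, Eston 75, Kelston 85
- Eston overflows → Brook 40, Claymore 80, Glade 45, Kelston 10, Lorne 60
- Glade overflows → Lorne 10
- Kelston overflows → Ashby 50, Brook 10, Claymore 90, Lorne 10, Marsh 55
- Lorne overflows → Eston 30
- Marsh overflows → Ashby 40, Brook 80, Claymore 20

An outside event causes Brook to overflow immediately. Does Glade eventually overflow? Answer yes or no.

Round 1 — Brook overflows (initial).
  Claymore: +30 → 30 ≥ 30
  Kelston: +55 → 55 < 90
Round 2 — Claymore overflows.
  Ashby: +90 → 90 ≥ 50
  Eston: +75 → 75 < 120
  Kelston: +85 → 140 ≥ 90
Round 3 — Ashby, Kelston overflow.
  Lorne: +85+10 → 95 < 100
  Marsh: +55 → 55 ≥ 50
Round 4 — Marsh overflows.
No further overflows.

no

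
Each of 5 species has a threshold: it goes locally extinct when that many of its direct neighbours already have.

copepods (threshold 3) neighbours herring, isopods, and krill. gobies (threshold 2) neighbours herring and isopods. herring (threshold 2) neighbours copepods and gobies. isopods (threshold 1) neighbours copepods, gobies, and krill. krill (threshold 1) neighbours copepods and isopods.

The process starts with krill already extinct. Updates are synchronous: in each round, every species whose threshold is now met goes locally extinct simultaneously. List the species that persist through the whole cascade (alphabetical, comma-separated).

copepods, gobies, herring

Round 1 — krill goes locally extinct (initial).
Round 2 — checking thresholds:
  copepods: 1 of 3 neighbours < 3, below threshold.
  isopods: 1 of 3 neighbours ≥ 1, goes locally extinct.
Round 3 — no new extinctions; cascade stops.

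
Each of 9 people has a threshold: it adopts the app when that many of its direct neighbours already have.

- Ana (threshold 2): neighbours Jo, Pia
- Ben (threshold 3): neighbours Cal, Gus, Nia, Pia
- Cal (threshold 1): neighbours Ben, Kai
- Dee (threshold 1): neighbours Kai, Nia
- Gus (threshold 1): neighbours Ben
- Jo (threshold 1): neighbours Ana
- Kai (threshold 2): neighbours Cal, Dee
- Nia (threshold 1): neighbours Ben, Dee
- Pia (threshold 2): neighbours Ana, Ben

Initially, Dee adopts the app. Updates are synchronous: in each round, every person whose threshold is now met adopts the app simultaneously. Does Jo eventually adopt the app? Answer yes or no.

no

Round 1 — Dee adopts the app (initial).
Round 2 — checking thresholds:
  Kai: 1 of 2 neighbours < 2, below threshold.
  Nia: 1 of 2 neighbours ≥ 1, adopts the app.
Round 3 — no new adoptions; cascade stops.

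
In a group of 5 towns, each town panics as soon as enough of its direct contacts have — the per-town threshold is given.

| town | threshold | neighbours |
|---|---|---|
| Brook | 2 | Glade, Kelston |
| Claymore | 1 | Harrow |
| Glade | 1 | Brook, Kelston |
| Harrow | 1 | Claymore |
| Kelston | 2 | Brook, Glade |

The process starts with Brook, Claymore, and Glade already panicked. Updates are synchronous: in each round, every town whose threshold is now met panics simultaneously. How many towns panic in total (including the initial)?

5

Round 1 — Brook, Claymore, Glade panic (initial).
Round 2 — checking thresholds:
  Harrow: 1 of 1 neighbours ≥ 1, panics.
  Kelston: 2 of 2 neighbours ≥ 2, panics.
Round 3 — no new panics; cascade stops.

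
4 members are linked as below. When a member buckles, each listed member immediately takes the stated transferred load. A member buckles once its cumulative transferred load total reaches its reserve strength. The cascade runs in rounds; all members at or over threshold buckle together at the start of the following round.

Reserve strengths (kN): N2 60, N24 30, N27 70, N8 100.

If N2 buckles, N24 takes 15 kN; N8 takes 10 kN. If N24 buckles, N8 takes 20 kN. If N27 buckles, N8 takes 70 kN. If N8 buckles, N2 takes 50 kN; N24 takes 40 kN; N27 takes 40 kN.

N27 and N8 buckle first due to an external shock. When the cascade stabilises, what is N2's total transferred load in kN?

Round 1 — N27, N8 buckle (initial).
  N2: +50 → 50 < 60
  N24: +40 → 40 ≥ 30
Round 2 — N24 buckles.
No further bucklings.

50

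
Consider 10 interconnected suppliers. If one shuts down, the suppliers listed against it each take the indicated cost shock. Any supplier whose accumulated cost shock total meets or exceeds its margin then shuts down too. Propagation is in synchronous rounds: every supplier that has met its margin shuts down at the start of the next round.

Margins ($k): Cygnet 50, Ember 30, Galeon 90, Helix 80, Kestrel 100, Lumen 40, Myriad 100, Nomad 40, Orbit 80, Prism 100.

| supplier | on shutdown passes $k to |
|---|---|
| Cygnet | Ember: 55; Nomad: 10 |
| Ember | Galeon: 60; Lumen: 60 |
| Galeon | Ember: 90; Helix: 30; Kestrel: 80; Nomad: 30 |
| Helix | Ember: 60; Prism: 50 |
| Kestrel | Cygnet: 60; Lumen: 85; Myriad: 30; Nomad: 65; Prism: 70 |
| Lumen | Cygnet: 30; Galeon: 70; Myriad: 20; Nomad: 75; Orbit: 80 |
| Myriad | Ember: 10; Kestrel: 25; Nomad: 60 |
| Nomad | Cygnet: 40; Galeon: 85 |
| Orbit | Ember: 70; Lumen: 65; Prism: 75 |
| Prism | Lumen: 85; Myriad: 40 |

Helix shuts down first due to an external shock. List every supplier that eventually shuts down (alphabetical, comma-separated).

Cygnet, Ember, Galeon, Helix, Lumen, Nomad, Orbit, Prism

Round 1 — Helix shuts down (initial).
  Ember: +60 → 60 ≥ 30
  Prism: +50 → 50 < 100
Round 2 — Ember shuts down.
  Galeon: +60 → 60 < 90
  Lumen: +60 → 60 ≥ 40
Round 3 — Lumen shuts down.
  Cygnet: +30 → 30 < 50
  Galeon: +70 → 130 ≥ 90
  Myriad: +20 → 20 < 100
  Nomad: +75 → 75 ≥ 40
  Orbit: +80 → 80 ≥ 80
Round 4 — Galeon, Nomad, Orbit shut down.
  Cygnet: +40 → 70 ≥ 50
  Kestrel: +80 → 80 < 100
  Prism: +75 → 125 ≥ 100
Round 5 — Cygnet, Prism shut down.
  Myriad: +40 → 60 < 100
No further shutdowns.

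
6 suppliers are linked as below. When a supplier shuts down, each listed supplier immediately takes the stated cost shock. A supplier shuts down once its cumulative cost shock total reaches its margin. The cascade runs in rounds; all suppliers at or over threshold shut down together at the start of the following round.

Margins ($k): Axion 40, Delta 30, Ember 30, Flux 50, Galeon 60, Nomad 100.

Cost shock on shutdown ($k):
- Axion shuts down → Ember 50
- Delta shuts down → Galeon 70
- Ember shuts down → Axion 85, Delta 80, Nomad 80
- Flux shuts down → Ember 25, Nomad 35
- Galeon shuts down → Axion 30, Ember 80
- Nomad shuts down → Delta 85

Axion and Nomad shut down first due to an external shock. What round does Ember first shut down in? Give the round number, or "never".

Round 1 — Axion, Nomad shut down (initial).
  Delta: +85 → 85 ≥ 30
  Ember: +50 → 50 ≥ 30
Round 2 — Delta, Ember shut down.
  Galeon: +70 → 70 ≥ 60
Round 3 — Galeon shuts down.
No further shutdowns.

2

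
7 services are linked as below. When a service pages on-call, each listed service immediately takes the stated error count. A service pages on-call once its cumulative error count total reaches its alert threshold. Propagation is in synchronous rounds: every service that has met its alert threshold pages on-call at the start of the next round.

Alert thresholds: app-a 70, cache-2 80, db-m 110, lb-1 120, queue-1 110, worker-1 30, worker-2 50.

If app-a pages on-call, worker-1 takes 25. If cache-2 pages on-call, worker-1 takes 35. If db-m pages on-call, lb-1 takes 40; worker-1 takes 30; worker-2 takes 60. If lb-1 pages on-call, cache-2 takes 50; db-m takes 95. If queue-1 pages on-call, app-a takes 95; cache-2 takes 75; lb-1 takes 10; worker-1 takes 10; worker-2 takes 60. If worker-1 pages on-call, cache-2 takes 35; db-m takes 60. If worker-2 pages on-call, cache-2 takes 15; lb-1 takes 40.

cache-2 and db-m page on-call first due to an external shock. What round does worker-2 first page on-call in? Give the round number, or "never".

2

Round 1 — cache-2, db-m page on-call (initial).
  lb-1: +40 → 40 < 120
  worker-1: +35+30 → 65 ≥ 30
  worker-2: +60 → 60 ≥ 50
Round 2 — worker-1, worker-2 page on-call.
  lb-1: +40 → 80 < 120
No further pages.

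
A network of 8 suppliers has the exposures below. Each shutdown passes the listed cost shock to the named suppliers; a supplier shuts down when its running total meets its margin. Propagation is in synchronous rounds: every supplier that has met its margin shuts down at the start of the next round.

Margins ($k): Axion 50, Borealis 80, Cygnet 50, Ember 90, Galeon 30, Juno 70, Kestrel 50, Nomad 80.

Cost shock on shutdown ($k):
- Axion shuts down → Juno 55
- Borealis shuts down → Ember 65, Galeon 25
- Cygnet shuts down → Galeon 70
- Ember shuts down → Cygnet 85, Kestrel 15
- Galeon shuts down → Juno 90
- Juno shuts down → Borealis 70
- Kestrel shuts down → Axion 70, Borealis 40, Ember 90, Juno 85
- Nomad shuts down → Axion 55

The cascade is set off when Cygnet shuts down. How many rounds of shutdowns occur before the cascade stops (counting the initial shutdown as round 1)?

3

Round 1 — Cygnet shuts down (initial).
  Galeon: +70 → 70 ≥ 30
Round 2 — Galeon shuts down.
  Juno: +90 → 90 ≥ 70
Round 3 — Juno shuts down.
  Borealis: +70 → 70 < 80
No further shutdowns.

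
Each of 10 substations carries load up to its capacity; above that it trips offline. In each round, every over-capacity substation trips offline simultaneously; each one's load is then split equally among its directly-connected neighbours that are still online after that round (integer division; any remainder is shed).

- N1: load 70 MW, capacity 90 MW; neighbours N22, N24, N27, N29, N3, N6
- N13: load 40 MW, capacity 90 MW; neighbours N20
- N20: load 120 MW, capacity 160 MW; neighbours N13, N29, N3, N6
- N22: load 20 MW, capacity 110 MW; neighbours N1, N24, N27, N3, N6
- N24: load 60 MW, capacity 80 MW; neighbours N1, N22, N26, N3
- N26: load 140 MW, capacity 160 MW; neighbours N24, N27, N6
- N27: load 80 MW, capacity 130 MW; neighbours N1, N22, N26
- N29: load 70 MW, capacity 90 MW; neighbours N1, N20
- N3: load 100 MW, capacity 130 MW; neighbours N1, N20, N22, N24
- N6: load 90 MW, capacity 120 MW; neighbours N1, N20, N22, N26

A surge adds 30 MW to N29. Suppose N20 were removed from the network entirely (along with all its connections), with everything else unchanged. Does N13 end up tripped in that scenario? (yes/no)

With N20 removed:
Round 1 — N29 at 100 > 90. N29 trips offline.
  N29 sheds 100 MW to N1: 100 each.
    N1: 70+100 = 170 > 90
Round 2 — N1 trips offline.
  N1 sheds 170 MW to N22, N24, N27, N3, N6: 34 each.
    N22: 20+34 = 54 ≤ 110
    N24: 60+34 = 94 > 80
    N27: 80+34 = 114 ≤ 130
    N3: 100+34 = 134 > 130
    N6: 90+34 = 124 > 120
Round 3 — N24, N3, N6 trip offline.
  N24 sheds 94 MW to N22, N26: 47 each.
    N22: 54+47 = 101 ≤ 110
    N26: 140+47 = 187 > 160
  N3 sheds 134 MW to N22: 134 each.
    N22: 101+134 = 235 > 110
  N6 sheds 124 MW to N22, N26: 62 each.
    N22: 235+62 = 297 > 110
    N26: 187+62 = 249 > 160
Round 4 — N22, N26 trip offline.
  N22 sheds 297 MW to N27: 297 each.
    N27: 114+297 = 411 > 130
  N26 sheds 249 MW to N27: 249 each.
    N27: 411+249 = 660 > 130
Round 5 — N27 trips offline.
  N27 sheds 660 MW: no online neighbours, lost.
No further trips.

no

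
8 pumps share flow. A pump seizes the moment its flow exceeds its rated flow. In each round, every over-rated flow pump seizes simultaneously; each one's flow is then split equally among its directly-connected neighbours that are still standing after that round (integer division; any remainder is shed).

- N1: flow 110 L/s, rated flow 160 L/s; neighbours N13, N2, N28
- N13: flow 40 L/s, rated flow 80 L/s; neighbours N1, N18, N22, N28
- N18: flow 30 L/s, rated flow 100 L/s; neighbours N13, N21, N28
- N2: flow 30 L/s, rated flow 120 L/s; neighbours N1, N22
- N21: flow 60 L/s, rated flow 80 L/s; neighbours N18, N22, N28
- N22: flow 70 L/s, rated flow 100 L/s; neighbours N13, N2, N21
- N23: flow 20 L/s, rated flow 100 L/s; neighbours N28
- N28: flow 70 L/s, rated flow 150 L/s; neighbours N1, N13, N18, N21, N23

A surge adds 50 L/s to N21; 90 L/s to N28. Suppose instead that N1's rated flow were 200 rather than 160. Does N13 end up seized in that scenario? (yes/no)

With N1's rated flow at 200:
Round 1 — N21 at 110 > 80; N28 at 160 > 150. N21, N28 seize.
  N21 sheds 110 L/s to N18, N22: 55 each.
    N18: 30+55 = 85 ≤ 100
    N22: 70+55 = 125 > 100
  N28 sheds 160 L/s to N1, N13, N18, N23: 40 each.
    N1: 110+40 = 150 ≤ 200
    N13: 40+40 = 80 ≤ 80
    N18: 85+40 = 125 > 100
    N23: 20+40 = 60 ≤ 100
Round 2 — N18, N22 seize.
  N18 sheds 125 L/s to N13: 125 each.
    N13: 80+125 = 205 > 80
  N22 sheds 125 L/s to N13, N2: 62 each (1 lost).
    N13: 205+62 = 267 > 80
    N2: 30+62 = 92 ≤ 120
Round 3 — N13 seizes.
  N13 sheds 267 L/s to N1: 267 each.
    N1: 150+267 = 417 > 200
Round 4 — N1 seizes.
  N1 sheds 417 L/s to N2: 417 each.
    N2: 92+417 = 509 > 120
Round 5 — N2 seizes.
  N2 sheds 509 L/s: no online neighbours, lost.
No further seizures.

yes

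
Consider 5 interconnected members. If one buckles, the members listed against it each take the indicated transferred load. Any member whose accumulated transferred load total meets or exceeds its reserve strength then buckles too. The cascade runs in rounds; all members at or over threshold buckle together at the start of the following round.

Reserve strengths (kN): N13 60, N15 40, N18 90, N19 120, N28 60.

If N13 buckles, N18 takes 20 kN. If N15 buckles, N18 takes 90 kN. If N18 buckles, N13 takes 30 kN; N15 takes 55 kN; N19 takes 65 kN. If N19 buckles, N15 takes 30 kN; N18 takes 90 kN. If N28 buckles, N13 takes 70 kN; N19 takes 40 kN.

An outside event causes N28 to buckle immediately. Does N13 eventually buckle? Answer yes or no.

Round 1 — N28 buckles (initial).
  N13: +70 → 70 ≥ 60
  N19: +40 → 40 < 120
Round 2 — N13 buckles.
  N18: +20 → 20 < 90
No further bucklings.

yes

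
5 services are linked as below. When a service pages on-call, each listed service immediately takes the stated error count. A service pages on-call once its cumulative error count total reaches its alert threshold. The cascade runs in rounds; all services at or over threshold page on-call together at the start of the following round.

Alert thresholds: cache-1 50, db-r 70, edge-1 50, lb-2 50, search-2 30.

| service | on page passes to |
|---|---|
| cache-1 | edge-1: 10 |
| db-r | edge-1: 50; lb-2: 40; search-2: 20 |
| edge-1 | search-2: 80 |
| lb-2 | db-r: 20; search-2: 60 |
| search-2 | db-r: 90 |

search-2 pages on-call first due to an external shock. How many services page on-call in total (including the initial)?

3

Round 1 — search-2 pages on-call (initial).
  db-r: +90 → 90 ≥ 70
Round 2 — db-r pages on-call.
  edge-1: +50 → 50 ≥ 50
  lb-2: +40 → 40 < 50
Round 3 — edge-1 pages on-call.
No further pages.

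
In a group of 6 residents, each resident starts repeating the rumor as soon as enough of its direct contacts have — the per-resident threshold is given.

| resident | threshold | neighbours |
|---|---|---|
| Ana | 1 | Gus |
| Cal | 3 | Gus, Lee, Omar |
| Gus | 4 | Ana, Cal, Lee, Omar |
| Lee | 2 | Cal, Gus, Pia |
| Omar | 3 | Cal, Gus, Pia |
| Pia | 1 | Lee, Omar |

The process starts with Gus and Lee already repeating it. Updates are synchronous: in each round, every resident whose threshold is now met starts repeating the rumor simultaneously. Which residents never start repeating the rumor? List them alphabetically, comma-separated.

Cal, Omar

Round 1 — Gus, Lee start repeating the rumor (initial).
Round 2 — checking thresholds:
  Ana: 1 of 1 neighbours ≥ 1, starts repeating the rumor.
  Cal: 2 of 3 neighbours < 3, below threshold.
  Omar: 1 of 3 neighbours < 3, below threshold.
  Pia: 1 of 2 neighbours ≥ 1, starts repeating the rumor.
Round 3 — no new spreads; cascade stops.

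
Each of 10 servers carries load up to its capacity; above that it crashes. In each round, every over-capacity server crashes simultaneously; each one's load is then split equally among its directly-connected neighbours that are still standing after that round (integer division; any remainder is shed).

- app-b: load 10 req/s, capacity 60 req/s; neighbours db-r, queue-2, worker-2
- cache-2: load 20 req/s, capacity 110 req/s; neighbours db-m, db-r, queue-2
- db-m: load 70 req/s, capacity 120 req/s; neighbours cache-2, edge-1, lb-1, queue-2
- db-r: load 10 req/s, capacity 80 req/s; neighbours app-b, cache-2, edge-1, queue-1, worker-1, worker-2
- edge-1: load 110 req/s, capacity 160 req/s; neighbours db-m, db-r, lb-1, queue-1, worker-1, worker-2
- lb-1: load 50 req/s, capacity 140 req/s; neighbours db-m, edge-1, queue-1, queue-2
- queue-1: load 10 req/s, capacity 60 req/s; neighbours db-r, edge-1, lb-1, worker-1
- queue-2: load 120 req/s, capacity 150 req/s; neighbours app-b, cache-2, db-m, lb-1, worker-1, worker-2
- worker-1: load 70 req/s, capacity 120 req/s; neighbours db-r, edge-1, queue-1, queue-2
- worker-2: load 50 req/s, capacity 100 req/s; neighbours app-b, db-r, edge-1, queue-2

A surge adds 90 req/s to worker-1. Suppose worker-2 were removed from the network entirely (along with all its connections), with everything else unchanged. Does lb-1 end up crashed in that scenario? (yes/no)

With worker-2 removed:
Round 1 — worker-1 at 160 > 120. worker-1 crashes.
  worker-1 sheds 160 req/s to db-r, edge-1, queue-1, queue-2: 40 each.
    db-r: 10+40 = 50 ≤ 80
    edge-1: 110+40 = 150 ≤ 160
    queue-1: 10+40 = 50 ≤ 60
    queue-2: 120+40 = 160 > 150
Round 2 — queue-2 crashes.
  queue-2 sheds 160 req/s to app-b, cache-2, db-m, lb-1: 40 each.
    app-b: 10+40 = 50 ≤ 60
    cache-2: 20+40 = 60 ≤ 110
    db-m: 70+40 = 110 ≤ 120
    lb-1: 50+40 = 90 ≤ 140
No further crashes.

no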